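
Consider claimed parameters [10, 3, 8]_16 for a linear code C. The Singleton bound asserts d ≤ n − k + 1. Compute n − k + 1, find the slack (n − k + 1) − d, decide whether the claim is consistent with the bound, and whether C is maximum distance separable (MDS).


Singleton RHS = n − k + 1 = 8, slack = 0, bound satisfied, MDS.

Singleton bound: d ≤ n − k + 1.
Here n = 10, k = 3, so n − k + 1 = 8.
Given d = 8, check d ≤ 8: YES.
Slack = (n − k + 1) − d = 0.
The code is MDS (slack = 0).
Description: the claimed parameters are [10, 3, 8]_16; such a code would be MDS (meets Singleton bound).


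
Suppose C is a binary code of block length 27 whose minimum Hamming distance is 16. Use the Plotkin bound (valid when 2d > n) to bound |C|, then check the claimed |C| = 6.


Plotkin bound M ≤ 6; given |C| = 6 ≤ bound (satisfied).

Check applicability: 2d = 32, n = 27.
2d − n = 5 > 0, so Plotkin applies.
Compute d/(2d−n) = 16/5 ≈ 3.2000.
⌊d/(2d−n)⌋ = 3.
Plotkin bound: M ≤ 2·3 = 6.
Given |C| = 6, check: satisfied.
This |C| is at the Plotkin bound.


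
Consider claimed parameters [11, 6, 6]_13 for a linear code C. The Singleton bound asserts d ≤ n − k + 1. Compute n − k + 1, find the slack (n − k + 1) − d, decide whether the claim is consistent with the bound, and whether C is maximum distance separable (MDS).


Singleton RHS = n − k + 1 = 6, slack = 0, bound satisfied, MDS.

Singleton bound: d ≤ n − k + 1.
Here n = 11, k = 6, so n − k + 1 = 6.
Given d = 6, check d ≤ 6: YES.
Slack = (n − k + 1) − d = 0.
The code is MDS (slack = 0).
Description: the claimed parameters are [11, 6, 6]_13; such a code would be MDS (meets Singleton bound).


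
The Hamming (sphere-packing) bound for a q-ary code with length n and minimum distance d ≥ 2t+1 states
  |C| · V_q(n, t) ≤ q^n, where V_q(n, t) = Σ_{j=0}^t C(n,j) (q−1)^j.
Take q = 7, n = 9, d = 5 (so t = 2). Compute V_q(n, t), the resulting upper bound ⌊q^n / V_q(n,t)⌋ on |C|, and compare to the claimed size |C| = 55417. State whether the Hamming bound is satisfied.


V_q(n, t) = 1351, q^n = 40353607, Hamming bound = 29869, |C| = 55417 > bound (violated).

Step 1: Compute V_q(n, t) = Σ_{j=0}^2 C(n, j) (q−1)^j.
  j = 0: C(9,0)·(6)^0 = 1·1 = 1.
  j = 1: C(9,1)·(6)^1 = 9·6 = 54.
  j = 2: C(9,2)·(6)^2 = 36·36 = 1296.
  V_q(n, t) = 1 + 54 + 1296 = 1351.
Step 2: q^n = 7^9 = 40353607.
Step 3: Hamming bound ⌊q^n / V_q(n,t)⌋ = ⌊40353607/1351⌋ = 29869.
Step 4: Compare |C| = 55417 to 29869: violated.
The claimed |C| lies above the Hamming bound, so no 7-ary code of length 9 with d ≥ 5 can have 55417 codewords.


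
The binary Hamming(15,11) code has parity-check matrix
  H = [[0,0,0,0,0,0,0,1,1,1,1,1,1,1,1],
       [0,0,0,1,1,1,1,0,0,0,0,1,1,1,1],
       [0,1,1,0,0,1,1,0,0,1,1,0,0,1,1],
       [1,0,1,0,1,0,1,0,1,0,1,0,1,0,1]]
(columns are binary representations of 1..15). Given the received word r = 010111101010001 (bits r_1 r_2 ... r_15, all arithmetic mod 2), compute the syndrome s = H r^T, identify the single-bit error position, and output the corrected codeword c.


s = (1, 1, 1, 1)^T, error position = 15, corrected codeword c = 010111101010000

Compute s = H r^T mod 2 one row at a time:
  s_1 = 0 + 1 + 0 + 1 + 0 + 0 + 0 + 1 = 3 ≡ 1 (mod 2).
  s_2 = 1 + 1 + 1 + 1 + 0 + 0 + 0 + 1 = 5 ≡ 1 (mod 2).
  s_3 = 1 + 0 + 1 + 1 + 0 + 1 + 0 + 1 = 5 ≡ 1 (mod 2).
  s_4 = 0 + 0 + 1 + 1 + 1 + 1 + 0 + 1 = 5 ≡ 1 (mod 2).
s = (1, 1, 1, 1)^T — this equals column 15 of H (binary 1111), so error is at position 15.
Correct: flip bit 15 of r = 010111101010001 to get c = 010111101010000.


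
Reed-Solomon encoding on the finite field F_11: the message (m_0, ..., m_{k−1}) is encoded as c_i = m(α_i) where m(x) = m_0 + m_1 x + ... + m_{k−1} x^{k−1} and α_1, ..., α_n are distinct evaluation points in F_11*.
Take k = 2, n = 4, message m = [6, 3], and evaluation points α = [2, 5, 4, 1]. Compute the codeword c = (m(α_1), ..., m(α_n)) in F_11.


c = [1, 10, 7, 9]

Message polynomial: m(x) = 6 + 3·x (mod 11).
For each evaluation point α_i, compute m(α_i) mod 11:
  α_1 = 2: Horner steps 3 → 1, so m(2) = 1.
  α_2 = 5: Horner steps 3 → 10, so m(5) = 10.
  α_3 = 4: Horner steps 3 → 7, so m(4) = 7.
  α_4 = 1: Horner steps 3 → 9, so m(1) = 9.
Codeword c = [1, 10, 7, 9] ∈ F_11^4.


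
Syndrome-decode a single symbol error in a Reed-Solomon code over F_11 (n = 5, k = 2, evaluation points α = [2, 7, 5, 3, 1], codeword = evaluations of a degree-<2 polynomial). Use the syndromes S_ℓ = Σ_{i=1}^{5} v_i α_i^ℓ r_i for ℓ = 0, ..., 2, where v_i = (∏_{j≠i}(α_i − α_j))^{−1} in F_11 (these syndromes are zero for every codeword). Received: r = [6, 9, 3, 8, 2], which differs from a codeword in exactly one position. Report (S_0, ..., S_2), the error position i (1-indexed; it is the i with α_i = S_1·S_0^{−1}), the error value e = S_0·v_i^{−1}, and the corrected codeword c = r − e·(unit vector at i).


S = (8, 5, 10), error at position 1, error magnitude e = 1, c = [5, 9, 3, 8, 2].

Step 1: column multipliers v_i = (∏_{j≠i}(α_i − α_j))^{−1} mod 11.
  i = 1 (α = 2): (2−7)(2−5)(2−3)(2−1) = (−5)·(−3)·(−1)·1 = −15 ≡ 7, so v_1 = 7^{−1} = 8 (mod 11).
  i = 2 (α = 7): (7−2)(7−5)(7−3)(7−1) = 5·2·4·6 = 240 ≡ 9, so v_2 = 9^{−1} = 5 (mod 11).
  i = 3 (α = 5): (5−2)(5−7)(5−3)(5−1) = 3·(−2)·2·4 = −48 ≡ 7, so v_3 = 7^{−1} = 8 (mod 11).
  i = 4 (α = 3): (3−2)(3−7)(3−5)(3−1) = 1·(−4)·(−2)·2 = 16 ≡ 5, so v_4 = 5^{−1} = 9 (mod 11).
  i = 5 (α = 1): (1−2)(1−7)(1−5)(1−3) = (−1)·(−6)·(−4)·(−2) = 48 ≡ 4, so v_5 = 4^{−1} = 3 (mod 11).
  v = [8, 5, 8, 9, 3].
Step 2: syndromes of r = [6, 9, 3, 8, 2] (all sums mod 11).
  S_0 = Σ v_i r_i = 8·6 + 5·9 + 8·3 + 9·8 + 3·2 = 195 ≡ 8.
  S_1 = Σ v_i α_i r_i = 8·2·6 + 5·7·9 + 8·5·3 + 9·3·8 + 3·1·2 = 753 ≡ 5.
  α_i^2 mod 11 = [4, 5, 3, 9, 1].
  S_2 = Σ v_i α_i^2 r_i = 8·4·6 + 5·5·9 + 8·3·3 + 9·9·8 + 3·1·2 = 1143 ≡ 10.
  S = (8, 5, 10) ≠ 0, so r is not a codeword (an error is present).
Step 3: locate the error. For a single error e at position i, S_ℓ = v_i·e·α_i^ℓ, so α_err = S_1/S_0.
  S_0^{−1} = 8^{−1} = 7 (mod 11), so α_err = 5·7 = 35 ≡ 2 = α_1. Error position i = 1.
  Consistency check: S_2/S_1 = 10·9 = 90 ≡ 2 = α_err ✓ (single-error assumption holds).
Step 4: error magnitude e = S_0/v_1 = S_0·∏_{j≠1}(α_1 − α_j) = 8·7 = 56 ≡ 1 (mod 11).
Step 5: correct position 1: c_1 = r_1 − e = 6 − 1 ≡ 5 (mod 11). Hence c = [5, 9, 3, 8, 2].
  Check: interpolating c through the α_i gives m(x) = 10 + 3·x (degree < 2) with m(α_i) = c_i for every i, so c is indeed a codeword.


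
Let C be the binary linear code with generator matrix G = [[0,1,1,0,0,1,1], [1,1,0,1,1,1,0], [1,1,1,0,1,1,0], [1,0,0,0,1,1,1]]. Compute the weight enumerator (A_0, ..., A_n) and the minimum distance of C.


Weight distribution: A_0 = 1, A_1 = 1, A_2 = 1, A_3 = 4, A_4 = 5, A_5 = 3, A_6 = 1. Minimum distance d = 1.

Enumerate all 2^4 = 16 messages m ∈ F_2^4.
For each, compute codeword c = mG in F_2^7, then tally its weight.
  m = 0000 → c = 0000000, weight = 0.
  m = 1000 → c = 0110011, weight = 4.
  m = 0100 → c = 1101110, weight = 5.
  m = 1100 → c = 1011101, weight = 5.
  m = 0010 → c = 1110110, weight = 5.
  m = 1010 → c = 1000101, weight = 3.
  m = 0110 → c = 0011000, weight = 2.
  m = 1110 → c = 0101011, weight = 4.
  m = 0001 → c = 1000111, weight = 4.
  m = 1001 → c = 1110100, weight = 4.
  m = 0101 → c = 0101001, weight = 3.
  m = 1101 → c = 0011010, weight = 3.
  m = 0011 → c = 0110001, weight = 3.
  m = 1011 → c = 0000010, weight = 1.
  m = 0111 → c = 1011111, weight = 6.
  m = 1111 → c = 1101100, weight = 4.
Tally weights:
  weight 0: 1 codewords.
  weight 1: 1 codewords.
  weight 2: 1 codewords.
  weight 3: 4 codewords.
  weight 4: 5 codewords.
  weight 5: 3 codewords.
  weight 6: 1 codewords.
Minimum distance d = smallest w > 0 with A_w > 0 = 1.
Sanity: Σ A_w = 16 = 2^4 = 16 ✓.


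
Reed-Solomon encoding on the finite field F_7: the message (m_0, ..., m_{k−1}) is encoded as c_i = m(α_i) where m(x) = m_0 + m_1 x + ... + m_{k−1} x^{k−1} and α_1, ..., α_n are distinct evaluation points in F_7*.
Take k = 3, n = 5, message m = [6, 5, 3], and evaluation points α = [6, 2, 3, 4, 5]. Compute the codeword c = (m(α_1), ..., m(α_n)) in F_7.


c = [4, 0, 6, 4, 1]

Message polynomial: m(x) = 6 + 5·x + 3·x^2 (mod 7).
For each evaluation point α_i, compute m(α_i) mod 7:
  α_1 = 6: Horner steps 3 → 2 → 4, so m(6) = 4.
  α_2 = 2: Horner steps 3 → 4 → 0, so m(2) = 0.
  α_3 = 3: Horner steps 3 → 0 → 6, so m(3) = 6.
  α_4 = 4: Horner steps 3 → 3 → 4, so m(4) = 4.
  α_5 = 5: Horner steps 3 → 6 → 1, so m(5) = 1.
Codeword c = [4, 0, 6, 4, 1] ∈ F_7^5.


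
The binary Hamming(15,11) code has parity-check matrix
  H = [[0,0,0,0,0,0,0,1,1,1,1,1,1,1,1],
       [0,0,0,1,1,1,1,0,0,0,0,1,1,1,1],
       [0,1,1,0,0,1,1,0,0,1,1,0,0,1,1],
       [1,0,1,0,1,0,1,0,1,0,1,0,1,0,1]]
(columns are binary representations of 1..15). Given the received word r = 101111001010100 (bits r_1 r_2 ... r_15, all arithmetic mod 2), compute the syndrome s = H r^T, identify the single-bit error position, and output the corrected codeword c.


s = (1, 0, 1, 0)^T, error position = 10, corrected codeword c = 101111001110100

Compute s = H r^T mod 2 one row at a time:
  s_1 = 0 + 1 + 0 + 1 + 0 + 1 + 0 + 0 = 3 ≡ 1 (mod 2).
  s_2 = 1 + 1 + 1 + 0 + 0 + 1 + 0 + 0 = 4 ≡ 0 (mod 2).
  s_3 = 0 + 1 + 1 + 0 + 0 + 1 + 0 + 0 = 3 ≡ 1 (mod 2).
  s_4 = 1 + 1 + 1 + 0 + 1 + 1 + 1 + 0 = 6 ≡ 0 (mod 2).
s = (1, 0, 1, 0)^T — this equals column 10 of H (binary 1010), so error is at position 10.
Correct: flip bit 10 of r = 101111001010100 to get c = 101111001110100.


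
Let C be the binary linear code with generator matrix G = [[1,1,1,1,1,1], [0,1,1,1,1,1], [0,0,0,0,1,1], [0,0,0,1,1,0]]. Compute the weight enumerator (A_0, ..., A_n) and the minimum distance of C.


Weight distribution: A_0 = 1, A_1 = 1, A_2 = 3, A_3 = 6, A_4 = 3, A_5 = 1, A_6 = 1. Minimum distance d = 1.

Enumerate all 2^4 = 16 messages m ∈ F_2^4.
For each, compute codeword c = mG in F_2^6, then tally its weight.
  m = 0000 → c = 000000, weight = 0.
  m = 1000 → c = 111111, weight = 6.
  m = 0100 → c = 011111, weight = 5.
  m = 1100 → c = 100000, weight = 1.
  m = 0010 → c = 000011, weight = 2.
  m = 1010 → c = 111100, weight = 4.
  m = 0110 → c = 011100, weight = 3.
  m = 1110 → c = 100011, weight = 3.
  m = 0001 → c = 000110, weight = 2.
  m = 1001 → c = 111001, weight = 4.
  m = 0101 → c = 011001, weight = 3.
  m = 1101 → c = 100110, weight = 3.
  m = 0011 → c = 000101, weight = 2.
  m = 1011 → c = 111010, weight = 4.
  m = 0111 → c = 011010, weight = 3.
  m = 1111 → c = 100101, weight = 3.
Tally weights:
  weight 0: 1 codewords.
  weight 1: 1 codewords.
  weight 2: 3 codewords.
  weight 3: 6 codewords.
  weight 4: 3 codewords.
  weight 5: 1 codewords.
  weight 6: 1 codewords.
Minimum distance d = smallest w > 0 with A_w > 0 = 1.
Sanity: Σ A_w = 16 = 2^4 = 16 ✓.


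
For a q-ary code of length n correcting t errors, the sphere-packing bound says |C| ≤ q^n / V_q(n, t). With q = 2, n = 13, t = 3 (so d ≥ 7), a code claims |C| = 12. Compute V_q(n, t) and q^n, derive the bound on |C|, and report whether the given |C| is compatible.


V_q(n, t) = 378, q^n = 8192, Hamming bound = 21, |C| = 12 ≤ bound (satisfied).

Step 1: Compute V_q(n, t) = Σ_{j=0}^3 C(n, j) (q−1)^j.
  j = 0: C(13,0)·(1)^0 = 1·1 = 1.
  j = 1: C(13,1)·(1)^1 = 13·1 = 13.
  j = 2: C(13,2)·(1)^2 = 78·1 = 78.
  j = 3: C(13,3)·(1)^3 = 286·1 = 286.
  V_q(n, t) = 1 + 13 + 78 + 286 = 378.
Step 2: q^n = 2^13 = 8192.
Step 3: Hamming bound ⌊q^n / V_q(n,t)⌋ = ⌊8192/378⌋ = 21.
Step 4: Compare |C| = 12 to 21: satisfied.
The claimed |C| lies below the Hamming bound.


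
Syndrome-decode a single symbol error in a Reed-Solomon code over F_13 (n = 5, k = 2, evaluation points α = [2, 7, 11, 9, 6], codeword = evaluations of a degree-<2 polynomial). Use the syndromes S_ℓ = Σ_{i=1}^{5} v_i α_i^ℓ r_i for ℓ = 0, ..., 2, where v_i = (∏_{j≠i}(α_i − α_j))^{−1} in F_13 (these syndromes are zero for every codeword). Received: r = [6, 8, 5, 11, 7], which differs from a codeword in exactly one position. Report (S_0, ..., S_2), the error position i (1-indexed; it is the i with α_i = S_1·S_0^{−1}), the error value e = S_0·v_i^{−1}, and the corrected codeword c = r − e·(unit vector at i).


S = (4, 2, 1), error at position 2, error magnitude e = 4, c = [6, 4, 5, 11, 7].

Step 1: column multipliers v_i = (∏_{j≠i}(α_i − α_j))^{−1} mod 13.
  i = 1 (α = 2): (2−7)(2−11)(2−9)(2−6) = (−5)·(−9)·(−7)·(−4) = 1260 ≡ 12, so v_1 = 12^{−1} = 12 (mod 13).
  i = 2 (α = 7): (7−2)(7−11)(7−9)(7−6) = 5·(−4)·(−2)·1 = 40 ≡ 1, so v_2 = 1^{−1} = 1 (mod 13).
  i = 3 (α = 11): (11−2)(11−7)(11−9)(11−6) = 9·4·2·5 = 360 ≡ 9, so v_3 = 9^{−1} = 3 (mod 13).
  i = 4 (α = 9): (9−2)(9−7)(9−11)(9−6) = 7·2·(−2)·3 = −84 ≡ 7, so v_4 = 7^{−1} = 2 (mod 13).
  i = 5 (α = 6): (6−2)(6−7)(6−11)(6−9) = 4·(−1)·(−5)·(−3) = −60 ≡ 5, so v_5 = 5^{−1} = 8 (mod 13).
  v = [12, 1, 3, 2, 8].
Step 2: syndromes of r = [6, 8, 5, 11, 7] (all sums mod 13).
  S_0 = Σ v_i r_i = 12·6 + 1·8 + 3·5 + 2·11 + 8·7 = 173 ≡ 4.
  S_1 = Σ v_i α_i r_i = 12·2·6 + 1·7·8 + 3·11·5 + 2·9·11 + 8·6·7 = 899 ≡ 2.
  α_i^2 mod 13 = [4, 10, 4, 3, 10].
  S_2 = Σ v_i α_i^2 r_i = 12·4·6 + 1·10·8 + 3·4·5 + 2·3·11 + 8·10·7 = 1054 ≡ 1.
  S = (4, 2, 1) ≠ 0, so r is not a codeword (an error is present).
Step 3: locate the error. For a single error e at position i, S_ℓ = v_i·e·α_i^ℓ, so α_err = S_1/S_0.
  S_0^{−1} = 4^{−1} = 10 (mod 13), so α_err = 2·10 = 20 ≡ 7 = α_2. Error position i = 2.
  Consistency check: S_2/S_1 = 1·7 = 7 ≡ 7 = α_err ✓ (single-error assumption holds).
Step 4: error magnitude e = S_0/v_2 = S_0·∏_{j≠2}(α_2 − α_j) = 4·1 = 4 ≡ 4 (mod 13).
Step 5: correct position 2: c_2 = r_2 − e = 8 − 4 ≡ 4 (mod 13). Hence c = [6, 4, 5, 11, 7].
  Check: interpolating c through the α_i gives m(x) = 12 + 10·x (degree < 2) with m(α_i) = c_i for every i, so c is indeed a codeword.


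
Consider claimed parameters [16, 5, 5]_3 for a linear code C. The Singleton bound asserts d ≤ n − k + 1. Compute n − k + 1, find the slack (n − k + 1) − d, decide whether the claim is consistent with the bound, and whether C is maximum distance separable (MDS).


Singleton RHS = n − k + 1 = 12, slack = 7, bound satisfied, not MDS.

Singleton bound: d ≤ n − k + 1.
Here n = 16, k = 5, so n − k + 1 = 12.
Given d = 5, check d ≤ 12: YES.
Slack = (n − k + 1) − d = 7.
The code is NOT MDS (slack = 7 > 0).
Description: the claimed parameters are [16, 5, 5]_3; such a code would be non-MDS.


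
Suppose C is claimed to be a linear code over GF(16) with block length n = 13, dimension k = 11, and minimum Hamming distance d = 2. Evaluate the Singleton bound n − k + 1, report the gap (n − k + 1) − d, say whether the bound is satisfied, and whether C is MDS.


Singleton RHS = n − k + 1 = 3, slack = 1, bound satisfied, not MDS.

Singleton bound: d ≤ n − k + 1.
Here n = 13, k = 11, so n − k + 1 = 3.
Given d = 2, check d ≤ 3: YES.
Slack = (n − k + 1) − d = 1.
The code is NOT MDS (slack = 1 > 0).
Description: the claimed parameters are [13, 11, 2]_16; such a code would be non-MDS.


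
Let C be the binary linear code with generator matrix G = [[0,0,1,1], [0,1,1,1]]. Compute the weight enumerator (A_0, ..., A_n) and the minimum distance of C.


Weight distribution: A_0 = 1, A_1 = 1, A_2 = 1, A_3 = 1. Minimum distance d = 1.

Enumerate all 2^2 = 4 messages m ∈ F_2^2.
For each, compute codeword c = mG in F_2^4, then tally its weight.
  m = 00 → c = 0000, weight = 0.
  m = 10 → c = 0011, weight = 2.
  m = 01 → c = 0111, weight = 3.
  m = 11 → c = 0100, weight = 1.
Tally weights:
  weight 0: 1 codewords.
  weight 1: 1 codewords.
  weight 2: 1 codewords.
  weight 3: 1 codewords.
Minimum distance d = smallest w > 0 with A_w > 0 = 1.
Sanity: Σ A_w = 4 = 2^2 = 4 ✓.


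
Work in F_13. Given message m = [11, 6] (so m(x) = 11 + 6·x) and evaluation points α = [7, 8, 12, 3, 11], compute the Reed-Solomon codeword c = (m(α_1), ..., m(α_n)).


c = [1, 7, 5, 3, 12]

Message polynomial: m(x) = 11 + 6·x (mod 13).
For each evaluation point α_i, compute m(α_i) mod 13:
  α_1 = 7: Horner steps 6 → 1, so m(7) = 1.
  α_2 = 8: Horner steps 6 → 7, so m(8) = 7.
  α_3 = 12: Horner steps 6 → 5, so m(12) = 5.
  α_4 = 3: Horner steps 6 → 3, so m(3) = 3.
  α_5 = 11: Horner steps 6 → 12, so m(11) = 12.
Codeword c = [1, 7, 5, 3, 12] ∈ F_13^5.


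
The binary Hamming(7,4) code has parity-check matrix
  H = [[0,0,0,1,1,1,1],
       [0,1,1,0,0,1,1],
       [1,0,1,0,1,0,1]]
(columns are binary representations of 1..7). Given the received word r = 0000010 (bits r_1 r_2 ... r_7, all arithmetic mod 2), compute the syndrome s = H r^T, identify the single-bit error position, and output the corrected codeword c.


s = (1, 1, 0)^T, error position = 6, corrected codeword c = 0000000

Compute s = H r^T mod 2 one row at a time:
  s_1 = 0 + 0 + 1 + 0 = 1 ≡ 1 (mod 2).
  s_2 = 0 + 0 + 1 + 0 = 1 ≡ 1 (mod 2).
  s_3 = 0 + 0 + 0 + 0 = 0 ≡ 0 (mod 2).
s = (1, 1, 0)^T — this equals column 6 of H (binary 110), so error is at position 6.
Correct: flip bit 6 of r = 0000010 to get c = 0000000.


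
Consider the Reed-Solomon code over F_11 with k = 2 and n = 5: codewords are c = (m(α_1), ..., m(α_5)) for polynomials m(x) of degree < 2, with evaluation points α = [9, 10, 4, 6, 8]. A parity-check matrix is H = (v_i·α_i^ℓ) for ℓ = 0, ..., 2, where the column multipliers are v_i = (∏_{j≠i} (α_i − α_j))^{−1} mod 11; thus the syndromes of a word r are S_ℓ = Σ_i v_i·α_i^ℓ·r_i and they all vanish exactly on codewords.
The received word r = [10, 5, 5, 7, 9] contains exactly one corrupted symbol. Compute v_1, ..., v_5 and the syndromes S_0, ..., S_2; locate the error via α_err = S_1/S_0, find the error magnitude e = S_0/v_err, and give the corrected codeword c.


S = (4, 7, 4), error at position 2, error magnitude e = 5, c = [10, 0, 5, 7, 9].

Step 1: column multipliers v_i = (∏_{j≠i}(α_i − α_j))^{−1} mod 11.
  i = 1 (α = 9): (9−10)(9−4)(9−6)(9−8) = (−1)·5·3·1 = −15 ≡ 7, so v_1 = 7^{−1} = 8 (mod 11).
  i = 2 (α = 10): (10−9)(10−4)(10−6)(10−8) = 1·6·4·2 = 48 ≡ 4, so v_2 = 4^{−1} = 3 (mod 11).
  i = 3 (α = 4): (4−9)(4−10)(4−6)(4−8) = (−5)·(−6)·(−2)·(−4) = 240 ≡ 9, so v_3 = 9^{−1} = 5 (mod 11).
  i = 4 (α = 6): (6−9)(6−10)(6−4)(6−8) = (−3)·(−4)·2·(−2) = −48 ≡ 7, so v_4 = 7^{−1} = 8 (mod 11).
  i = 5 (α = 8): (8−9)(8−10)(8−4)(8−6) = (−1)·(−2)·4·2 = 16 ≡ 5, so v_5 = 5^{−1} = 9 (mod 11).
  v = [8, 3, 5, 8, 9].
Step 2: syndromes of r = [10, 5, 5, 7, 9] (all sums mod 11).
  S_0 = Σ v_i r_i = 8·10 + 3·5 + 5·5 + 8·7 + 9·9 = 257 ≡ 4.
  S_1 = Σ v_i α_i r_i = 8·9·10 + 3·10·5 + 5·4·5 + 8·6·7 + 9·8·9 = 1954 ≡ 7.
  α_i^2 mod 11 = [4, 1, 5, 3, 9].
  S_2 = Σ v_i α_i^2 r_i = 8·4·10 + 3·1·5 + 5·5·5 + 8·3·7 + 9·9·9 = 1357 ≡ 4.
  S = (4, 7, 4) ≠ 0, so r is not a codeword (an error is present).
Step 3: locate the error. For a single error e at position i, S_ℓ = v_i·e·α_i^ℓ, so α_err = S_1/S_0.
  S_0^{−1} = 4^{−1} = 3 (mod 11), so α_err = 7·3 = 21 ≡ 10 = α_2. Error position i = 2.
  Consistency check: S_2/S_1 = 4·8 = 32 ≡ 10 = α_err ✓ (single-error assumption holds).
Step 4: error magnitude e = S_0/v_2 = S_0·∏_{j≠2}(α_2 − α_j) = 4·4 = 16 ≡ 5 (mod 11).
Step 5: correct position 2: c_2 = r_2 − e = 5 − 5 ≡ 0 (mod 11). Hence c = [10, 0, 5, 7, 9].
  Check: interpolating c through the α_i gives m(x) = 1 + 1·x (degree < 2) with m(α_i) = c_i for every i, so c is indeed a codeword.


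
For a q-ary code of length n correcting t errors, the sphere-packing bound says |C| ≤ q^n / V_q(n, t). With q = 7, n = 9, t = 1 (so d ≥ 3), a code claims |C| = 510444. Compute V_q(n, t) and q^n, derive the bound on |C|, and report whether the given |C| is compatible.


V_q(n, t) = 55, q^n = 40353607, Hamming bound = 733701, |C| = 510444 ≤ bound (satisfied).

Step 1: Compute V_q(n, t) = Σ_{j=0}^1 C(n, j) (q−1)^j.
  j = 0: C(9,0)·(6)^0 = 1·1 = 1.
  j = 1: C(9,1)·(6)^1 = 9·6 = 54.
  V_q(n, t) = 1 + 54 = 55.
Step 2: q^n = 7^9 = 40353607.
Step 3: Hamming bound ⌊q^n / V_q(n,t)⌋ = ⌊40353607/55⌋ = 733701.
Step 4: Compare |C| = 510444 to 733701: satisfied.
The claimed |C| lies below the Hamming bound.


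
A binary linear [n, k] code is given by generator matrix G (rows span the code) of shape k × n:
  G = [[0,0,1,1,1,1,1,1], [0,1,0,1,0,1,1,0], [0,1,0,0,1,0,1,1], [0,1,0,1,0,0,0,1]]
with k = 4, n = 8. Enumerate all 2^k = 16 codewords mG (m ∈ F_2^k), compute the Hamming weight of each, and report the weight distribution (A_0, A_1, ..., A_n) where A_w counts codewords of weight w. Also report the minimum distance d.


Weight distribution: A_0 = 1, A_2 = 1, A_3 = 6, A_4 = 5, A_5 = 2, A_6 = 1. Minimum distance d = 2.

Enumerate all 2^4 = 16 messages m ∈ F_2^4.
For each, compute codeword c = mG in F_2^8, then tally its weight.
  m = 0000 → c = 00000000, weight = 0.
  m = 1000 → c = 00111111, weight = 6.
  m = 0100 → c = 01010110, weight = 4.
  m = 1100 → c = 01101001, weight = 4.
  m = 0010 → c = 01001011, weight = 4.
  m = 1010 → c = 01110100, weight = 4.
  m = 0110 → c = 00011101, weight = 4.
  m = 1110 → c = 00100010, weight = 2.
  m = 0001 → c = 01010001, weight = 3.
  m = 1001 → c = 01101110, weight = 5.
  m = 0101 → c = 00000111, weight = 3.
  m = 1101 → c = 00111000, weight = 3.
  m = 0011 → c = 00011010, weight = 3.
  m = 1011 → c = 00100101, weight = 3.
  m = 0111 → c = 01001100, weight = 3.
  m = 1111 → c = 01110011, weight = 5.
Tally weights:
  weight 0: 1 codewords.
  weight 2: 1 codewords.
  weight 3: 6 codewords.
  weight 4: 5 codewords.
  weight 5: 2 codewords.
  weight 6: 1 codewords.
Minimum distance d = smallest w > 0 with A_w > 0 = 2.
Sanity: Σ A_w = 16 = 2^4 = 16 ✓.


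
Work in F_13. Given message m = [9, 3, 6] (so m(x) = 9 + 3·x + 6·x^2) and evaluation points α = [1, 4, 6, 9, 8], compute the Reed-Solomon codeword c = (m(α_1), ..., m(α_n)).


c = [5, 0, 9, 2, 1]

Message polynomial: m(x) = 9 + 3·x + 6·x^2 (mod 13).
For each evaluation point α_i, compute m(α_i) mod 13:
  α_1 = 1: Horner steps 6 → 9 → 5, so m(1) = 5.
  α_2 = 4: Horner steps 6 → 1 → 0, so m(4) = 0.
  α_3 = 6: Horner steps 6 → 0 → 9, so m(6) = 9.
  α_4 = 9: Horner steps 6 → 5 → 2, so m(9) = 2.
  α_5 = 8: Horner steps 6 → 12 → 1, so m(8) = 1.
Codeword c = [5, 0, 9, 2, 1] ∈ F_13^5.


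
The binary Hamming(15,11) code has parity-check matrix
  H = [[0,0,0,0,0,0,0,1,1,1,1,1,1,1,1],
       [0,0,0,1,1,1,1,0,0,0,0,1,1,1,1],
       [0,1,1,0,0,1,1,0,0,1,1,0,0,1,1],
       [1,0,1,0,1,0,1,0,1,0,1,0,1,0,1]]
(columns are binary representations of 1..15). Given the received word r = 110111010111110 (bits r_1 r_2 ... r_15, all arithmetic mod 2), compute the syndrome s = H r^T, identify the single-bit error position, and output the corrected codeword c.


s = (0, 0, 1, 0)^T, error position = 2, corrected codeword c = 100111010111110

Compute s = H r^T mod 2 one row at a time:
  s_1 = 1 + 0 + 1 + 1 + 1 + 1 + 1 + 0 = 6 ≡ 0 (mod 2).
  s_2 = 1 + 1 + 1 + 0 + 1 + 1 + 1 + 0 = 6 ≡ 0 (mod 2).
  s_3 = 1 + 0 + 1 + 0 + 1 + 1 + 1 + 0 = 5 ≡ 1 (mod 2).
  s_4 = 1 + 0 + 1 + 0 + 0 + 1 + 1 + 0 = 4 ≡ 0 (mod 2).
s = (0, 0, 1, 0)^T — this equals column 2 of H (binary 0010), so error is at position 2.
Correct: flip bit 2 of r = 110111010111110 to get c = 100111010111110.


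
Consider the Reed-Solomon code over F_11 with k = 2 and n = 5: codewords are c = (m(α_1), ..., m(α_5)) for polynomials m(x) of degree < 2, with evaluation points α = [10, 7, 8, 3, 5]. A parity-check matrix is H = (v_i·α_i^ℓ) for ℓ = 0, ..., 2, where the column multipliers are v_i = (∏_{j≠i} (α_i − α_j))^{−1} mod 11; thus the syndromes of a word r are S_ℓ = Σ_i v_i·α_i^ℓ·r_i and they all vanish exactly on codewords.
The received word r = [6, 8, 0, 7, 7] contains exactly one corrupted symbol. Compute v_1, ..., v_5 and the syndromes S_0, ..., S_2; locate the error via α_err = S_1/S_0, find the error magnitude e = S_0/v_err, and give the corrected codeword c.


S = (10, 6, 8), error at position 5, error magnitude e = 5, c = [6, 8, 0, 7, 2].

Step 1: column multipliers v_i = (∏_{j≠i}(α_i − α_j))^{−1} mod 11.
  i = 1 (α = 10): (10−7)(10−8)(10−3)(10−5) = 3·2·7·5 = 210 ≡ 1, so v_1 = 1^{−1} = 1 (mod 11).
  i = 2 (α = 7): (7−10)(7−8)(7−3)(7−5) = (−3)·(−1)·4·2 = 24 ≡ 2, so v_2 = 2^{−1} = 6 (mod 11).
  i = 3 (α = 8): (8−10)(8−7)(8−3)(8−5) = (−2)·1·5·3 = −30 ≡ 3, so v_3 = 3^{−1} = 4 (mod 11).
  i = 4 (α = 3): (3−10)(3−7)(3−8)(3−5) = (−7)·(−4)·(−5)·(−2) = 280 ≡ 5, so v_4 = 5^{−1} = 9 (mod 11).
  i = 5 (α = 5): (5−10)(5−7)(5−8)(5−3) = (−5)·(−2)·(−3)·2 = −60 ≡ 6, so v_5 = 6^{−1} = 2 (mod 11).
  v = [1, 6, 4, 9, 2].
Step 2: syndromes of r = [6, 8, 0, 7, 7] (all sums mod 11).
  S_0 = Σ v_i r_i = 1·6 + 6·8 + 4·0 + 9·7 + 2·7 = 131 ≡ 10.
  S_1 = Σ v_i α_i r_i = 1·10·6 + 6·7·8 + 4·8·0 + 9·3·7 + 2·5·7 = 655 ≡ 6.
  α_i^2 mod 11 = [1, 5, 9, 9, 3].
  S_2 = Σ v_i α_i^2 r_i = 1·1·6 + 6·5·8 + 4·9·0 + 9·9·7 + 2·3·7 = 855 ≡ 8.
  S = (10, 6, 8) ≠ 0, so r is not a codeword (an error is present).
Step 3: locate the error. For a single error e at position i, S_ℓ = v_i·e·α_i^ℓ, so α_err = S_1/S_0.
  S_0^{−1} = 10^{−1} = 10 (mod 11), so α_err = 6·10 = 60 ≡ 5 = α_5. Error position i = 5.
  Consistency check: S_2/S_1 = 8·2 = 16 ≡ 5 = α_err ✓ (single-error assumption holds).
Step 4: error magnitude e = S_0/v_5 = S_0·∏_{j≠5}(α_5 − α_j) = 10·6 = 60 ≡ 5 (mod 11).
Step 5: correct position 5: c_5 = r_5 − e = 7 − 5 ≡ 2 (mod 11). Hence c = [6, 8, 0, 7, 2].
  Check: interpolating c through the α_i gives m(x) = 9 + 3·x (degree < 2) with m(α_i) = c_i for every i, so c is indeed a codeword.


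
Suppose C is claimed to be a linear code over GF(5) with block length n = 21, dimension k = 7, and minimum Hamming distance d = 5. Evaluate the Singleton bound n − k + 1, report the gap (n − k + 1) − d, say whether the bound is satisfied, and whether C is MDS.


Singleton RHS = n − k + 1 = 15, slack = 10, bound satisfied, not MDS.

Singleton bound: d ≤ n − k + 1.
Here n = 21, k = 7, so n − k + 1 = 15.
Given d = 5, check d ≤ 15: YES.
Slack = (n − k + 1) − d = 10.
The code is NOT MDS (slack = 10 > 0).
Description: the claimed parameters are [21, 7, 5]_5; such a code would be non-MDS.


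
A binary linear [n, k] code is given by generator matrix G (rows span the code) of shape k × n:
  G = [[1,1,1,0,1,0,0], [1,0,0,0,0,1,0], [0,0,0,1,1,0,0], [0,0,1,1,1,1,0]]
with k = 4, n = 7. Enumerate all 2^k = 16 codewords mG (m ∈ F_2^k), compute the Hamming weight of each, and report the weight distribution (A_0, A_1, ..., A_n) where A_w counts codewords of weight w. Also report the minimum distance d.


Weight distribution: A_0 = 1, A_2 = 6, A_4 = 9. Minimum distance d = 2.

Enumerate all 2^4 = 16 messages m ∈ F_2^4.
For each, compute codeword c = mG in F_2^7, then tally its weight.
  m = 0000 → c = 0000000, weight = 0.
  m = 1000 → c = 1110100, weight = 4.
  m = 0100 → c = 1000010, weight = 2.
  m = 1100 → c = 0110110, weight = 4.
  m = 0010 → c = 0001100, weight = 2.
  m = 1010 → c = 1111000, weight = 4.
  m = 0110 → c = 1001110, weight = 4.
  m = 1110 → c = 0111010, weight = 4.
  m = 0001 → c = 0011110, weight = 4.
  m = 1001 → c = 1101010, weight = 4.
  m = 0101 → c = 1011100, weight = 4.
  m = 1101 → c = 0101000, weight = 2.
  m = 0011 → c = 0010010, weight = 2.
  m = 1011 → c = 1100110, weight = 4.
  m = 0111 → c = 1010000, weight = 2.
  m = 1111 → c = 0100100, weight = 2.
Tally weights:
  weight 0: 1 codewords.
  weight 2: 6 codewords.
  weight 4: 9 codewords.
Minimum distance d = smallest w > 0 with A_w > 0 = 2.
Sanity: Σ A_w = 16 = 2^4 = 16 ✓.


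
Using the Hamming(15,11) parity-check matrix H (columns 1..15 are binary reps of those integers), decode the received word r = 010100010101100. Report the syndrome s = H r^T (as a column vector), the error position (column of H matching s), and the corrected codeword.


s = (0, 1, 0, 1)^T, error position = 5, corrected codeword c = 010110010101100

Compute s = H r^T mod 2 one row at a time:
  s_1 = 1 + 0 + 1 + 0 + 1 + 1 + 0 + 0 = 4 ≡ 0 (mod 2).
  s_2 = 1 + 0 + 0 + 0 + 1 + 1 + 0 + 0 = 3 ≡ 1 (mod 2).
  s_3 = 1 + 0 + 0 + 0 + 1 + 0 + 0 + 0 = 2 ≡ 0 (mod 2).
  s_4 = 0 + 0 + 0 + 0 + 0 + 0 + 1 + 0 = 1 ≡ 1 (mod 2).
s = (0, 1, 0, 1)^T — this equals column 5 of H (binary 0101), so error is at position 5.
Correct: flip bit 5 of r = 010100010101100 to get c = 010110010101100.


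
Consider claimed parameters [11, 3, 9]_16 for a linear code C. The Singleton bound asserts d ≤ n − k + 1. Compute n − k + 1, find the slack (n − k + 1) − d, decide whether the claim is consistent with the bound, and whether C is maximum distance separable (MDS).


Singleton RHS = n − k + 1 = 9, slack = 0, bound satisfied, MDS.

Singleton bound: d ≤ n − k + 1.
Here n = 11, k = 3, so n − k + 1 = 9.
Given d = 9, check d ≤ 9: YES.
Slack = (n − k + 1) − d = 0.
The code is MDS (slack = 0).
Description: the claimed parameters are [11, 3, 9]_16; such a code would be MDS (meets Singleton bound).


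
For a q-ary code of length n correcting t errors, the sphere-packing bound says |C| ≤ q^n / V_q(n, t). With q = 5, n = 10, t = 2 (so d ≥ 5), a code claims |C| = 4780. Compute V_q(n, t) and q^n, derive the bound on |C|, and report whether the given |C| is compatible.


V_q(n, t) = 761, q^n = 9765625, Hamming bound = 12832, |C| = 4780 ≤ bound (satisfied).

Step 1: Compute V_q(n, t) = Σ_{j=0}^2 C(n, j) (q−1)^j.
  j = 0: C(10,0)·(4)^0 = 1·1 = 1.
  j = 1: C(10,1)·(4)^1 = 10·4 = 40.
  j = 2: C(10,2)·(4)^2 = 45·16 = 720.
  V_q(n, t) = 1 + 40 + 720 = 761.
Step 2: q^n = 5^10 = 9765625.
Step 3: Hamming bound ⌊q^n / V_q(n,t)⌋ = ⌊9765625/761⌋ = 12832.
Step 4: Compare |C| = 4780 to 12832: satisfied.
The claimed |C| lies below the Hamming bound.


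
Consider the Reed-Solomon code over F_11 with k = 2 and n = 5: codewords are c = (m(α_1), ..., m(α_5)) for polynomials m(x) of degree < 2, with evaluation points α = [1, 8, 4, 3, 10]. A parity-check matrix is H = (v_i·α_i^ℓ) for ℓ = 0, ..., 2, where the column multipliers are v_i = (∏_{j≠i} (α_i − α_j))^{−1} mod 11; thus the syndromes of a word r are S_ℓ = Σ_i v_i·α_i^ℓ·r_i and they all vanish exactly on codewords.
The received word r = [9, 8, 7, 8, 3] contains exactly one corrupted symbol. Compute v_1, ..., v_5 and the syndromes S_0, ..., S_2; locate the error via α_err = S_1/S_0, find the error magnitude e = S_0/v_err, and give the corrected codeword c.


S = (10, 8, 2), error at position 4, error magnitude e = 4, c = [9, 8, 7, 4, 3].

Step 1: column multipliers v_i = (∏_{j≠i}(α_i − α_j))^{−1} mod 11.
  i = 1 (α = 1): (1−8)(1−4)(1−3)(1−10) = (−7)·(−3)·(−2)·(−9) = 378 ≡ 4, so v_1 = 4^{−1} = 3 (mod 11).
  i = 2 (α = 8): (8−1)(8−4)(8−3)(8−10) = 7·4·5·(−2) = −280 ≡ 6, so v_2 = 6^{−1} = 2 (mod 11).
  i = 3 (α = 4): (4−1)(4−8)(4−3)(4−10) = 3·(−4)·1·(−6) = 72 ≡ 6, so v_3 = 6^{−1} = 2 (mod 11).
  i = 4 (α = 3): (3−1)(3−8)(3−4)(3−10) = 2·(−5)·(−1)·(−7) = −70 ≡ 7, so v_4 = 7^{−1} = 8 (mod 11).
  i = 5 (α = 10): (10−1)(10−8)(10−4)(10−3) = 9·2·6·7 = 756 ≡ 8, so v_5 = 8^{−1} = 7 (mod 11).
  v = [3, 2, 2, 8, 7].
Step 2: syndromes of r = [9, 8, 7, 8, 3] (all sums mod 11).
  S_0 = Σ v_i r_i = 3·9 + 2·8 + 2·7 + 8·8 + 7·3 = 142 ≡ 10.
  S_1 = Σ v_i α_i r_i = 3·1·9 + 2·8·8 + 2·4·7 + 8·3·8 + 7·10·3 = 613 ≡ 8.
  α_i^2 mod 11 = [1, 9, 5, 9, 1].
  S_2 = Σ v_i α_i^2 r_i = 3·1·9 + 2·9·8 + 2·5·7 + 8·9·8 + 7·1·3 = 838 ≡ 2.
  S = (10, 8, 2) ≠ 0, so r is not a codeword (an error is present).
Step 3: locate the error. For a single error e at position i, S_ℓ = v_i·e·α_i^ℓ, so α_err = S_1/S_0.
  S_0^{−1} = 10^{−1} = 10 (mod 11), so α_err = 8·10 = 80 ≡ 3 = α_4. Error position i = 4.
  Consistency check: S_2/S_1 = 2·7 = 14 ≡ 3 = α_err ✓ (single-error assumption holds).
Step 4: error magnitude e = S_0/v_4 = S_0·∏_{j≠4}(α_4 − α_j) = 10·7 = 70 ≡ 4 (mod 11).
Step 5: correct position 4: c_4 = r_4 − e = 8 − 4 ≡ 4 (mod 11). Hence c = [9, 8, 7, 4, 3].
  Check: interpolating c through the α_i gives m(x) = 6 + 3·x (degree < 2) with m(α_i) = c_i for every i, so c is indeed a codeword.


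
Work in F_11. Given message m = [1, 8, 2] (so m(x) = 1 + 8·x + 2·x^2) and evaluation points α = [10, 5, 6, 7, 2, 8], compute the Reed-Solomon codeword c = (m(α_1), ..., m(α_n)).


c = [6, 3, 0, 1, 3, 6]

Message polynomial: m(x) = 1 + 8·x + 2·x^2 (mod 11).
For each evaluation point α_i, compute m(α_i) mod 11:
  α_1 = 10: Horner steps 2 → 6 → 6, so m(10) = 6.
  α_2 = 5: Horner steps 2 → 7 → 3, so m(5) = 3.
  α_3 = 6: Horner steps 2 → 9 → 0, so m(6) = 0.
  α_4 = 7: Horner steps 2 → 0 → 1, so m(7) = 1.
  α_5 = 2: Horner steps 2 → 1 → 3, so m(2) = 3.
  α_6 = 8: Horner steps 2 → 2 → 6, so m(8) = 6.
Codeword c = [6, 3, 0, 1, 3, 6] ∈ F_11^6.


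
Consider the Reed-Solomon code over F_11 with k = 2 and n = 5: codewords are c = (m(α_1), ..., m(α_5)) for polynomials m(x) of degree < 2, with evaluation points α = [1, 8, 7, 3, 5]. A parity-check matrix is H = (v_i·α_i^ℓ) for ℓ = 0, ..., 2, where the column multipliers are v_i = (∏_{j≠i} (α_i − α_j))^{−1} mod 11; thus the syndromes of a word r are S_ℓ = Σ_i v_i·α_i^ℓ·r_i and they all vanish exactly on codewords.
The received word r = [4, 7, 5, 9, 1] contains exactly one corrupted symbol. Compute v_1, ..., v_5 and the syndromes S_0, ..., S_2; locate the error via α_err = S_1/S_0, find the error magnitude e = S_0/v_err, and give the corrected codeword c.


S = (7, 10, 8), error at position 4, error magnitude e = 1, c = [4, 7, 5, 8, 1].

Step 1: column multipliers v_i = (∏_{j≠i}(α_i − α_j))^{−1} mod 11.
  i = 1 (α = 1): (1−8)(1−7)(1−3)(1−5) = (−7)·(−6)·(−2)·(−4) = 336 ≡ 6, so v_1 = 6^{−1} = 2 (mod 11).
  i = 2 (α = 8): (8−1)(8−7)(8−3)(8−5) = 7·1·5·3 = 105 ≡ 6, so v_2 = 6^{−1} = 2 (mod 11).
  i = 3 (α = 7): (7−1)(7−8)(7−3)(7−5) = 6·(−1)·4·2 = −48 ≡ 7, so v_3 = 7^{−1} = 8 (mod 11).
  i = 4 (α = 3): (3−1)(3−8)(3−7)(3−5) = 2·(−5)·(−4)·(−2) = −80 ≡ 8, so v_4 = 8^{−1} = 7 (mod 11).
  i = 5 (α = 5): (5−1)(5−8)(5−7)(5−3) = 4·(−3)·(−2)·2 = 48 ≡ 4, so v_5 = 4^{−1} = 3 (mod 11).
  v = [2, 2, 8, 7, 3].
Step 2: syndromes of r = [4, 7, 5, 9, 1] (all sums mod 11).
  S_0 = Σ v_i r_i = 2·4 + 2·7 + 8·5 + 7·9 + 3·1 = 128 ≡ 7.
  S_1 = Σ v_i α_i r_i = 2·1·4 + 2·8·7 + 8·7·5 + 7·3·9 + 3·5·1 = 604 ≡ 10.
  α_i^2 mod 11 = [1, 9, 5, 9, 3].
  S_2 = Σ v_i α_i^2 r_i = 2·1·4 + 2·9·7 + 8·5·5 + 7·9·9 + 3·3·1 = 910 ≡ 8.
  S = (7, 10, 8) ≠ 0, so r is not a codeword (an error is present).
Step 3: locate the error. For a single error e at position i, S_ℓ = v_i·e·α_i^ℓ, so α_err = S_1/S_0.
  S_0^{−1} = 7^{−1} = 8 (mod 11), so α_err = 10·8 = 80 ≡ 3 = α_4. Error position i = 4.
  Consistency check: S_2/S_1 = 8·10 = 80 ≡ 3 = α_err ✓ (single-error assumption holds).
Step 4: error magnitude e = S_0/v_4 = S_0·∏_{j≠4}(α_4 − α_j) = 7·8 = 56 ≡ 1 (mod 11).
Step 5: correct position 4: c_4 = r_4 − e = 9 − 1 ≡ 8 (mod 11). Hence c = [4, 7, 5, 8, 1].
  Check: interpolating c through the α_i gives m(x) = 2 + 2·x (degree < 2) with m(α_i) = c_i for every i, so c is indeed a codeword.


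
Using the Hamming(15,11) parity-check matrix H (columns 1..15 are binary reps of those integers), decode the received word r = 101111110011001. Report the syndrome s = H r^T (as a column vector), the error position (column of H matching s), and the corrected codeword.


s = (0, 0, 1, 0)^T, error position = 2, corrected codeword c = 111111110011001

Compute s = H r^T mod 2 one row at a time:
  s_1 = 1 + 0 + 0 + 1 + 1 + 0 + 0 + 1 = 4 ≡ 0 (mod 2).
  s_2 = 1 + 1 + 1 + 1 + 1 + 0 + 0 + 1 = 6 ≡ 0 (mod 2).
  s_3 = 0 + 1 + 1 + 1 + 0 + 1 + 0 + 1 = 5 ≡ 1 (mod 2).
  s_4 = 1 + 1 + 1 + 1 + 0 + 1 + 0 + 1 = 6 ≡ 0 (mod 2).
s = (0, 0, 1, 0)^T — this equals column 2 of H (binary 0010), so error is at position 2.
Correct: flip bit 2 of r = 101111110011001 to get c = 111111110011001.


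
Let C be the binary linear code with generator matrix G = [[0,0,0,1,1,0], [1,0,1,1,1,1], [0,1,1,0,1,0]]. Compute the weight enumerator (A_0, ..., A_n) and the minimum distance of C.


Weight distribution: A_0 = 1, A_2 = 1, A_3 = 3, A_4 = 2, A_5 = 1. Minimum distance d = 2.

Enumerate all 2^3 = 8 messages m ∈ F_2^3.
For each, compute codeword c = mG in F_2^6, then tally its weight.
  m = 000 → c = 000000, weight = 0.
  m = 100 → c = 000110, weight = 2.
  m = 010 → c = 101111, weight = 5.
  m = 110 → c = 101001, weight = 3.
  m = 001 → c = 011010, weight = 3.
  m = 101 → c = 011100, weight = 3.
  m = 011 → c = 110101, weight = 4.
  m = 111 → c = 110011, weight = 4.
Tally weights:
  weight 0: 1 codewords.
  weight 2: 1 codewords.
  weight 3: 3 codewords.
  weight 4: 2 codewords.
  weight 5: 1 codewords.
Minimum distance d = smallest w > 0 with A_w > 0 = 2.
Sanity: Σ A_w = 8 = 2^3 = 8 ✓.


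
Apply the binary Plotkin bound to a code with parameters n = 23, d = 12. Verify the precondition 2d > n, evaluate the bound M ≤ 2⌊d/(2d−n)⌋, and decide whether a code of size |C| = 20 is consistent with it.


Plotkin bound M ≤ 24; given |C| = 20 ≤ bound (satisfied).

Check applicability: 2d = 24, n = 23.
2d − n = 1 > 0, so Plotkin applies.
Compute d/(2d−n) = 12/1 ≈ 12.0000.
⌊d/(2d−n)⌋ = 12.
Plotkin bound: M ≤ 2·12 = 24.
Given |C| = 20, check: satisfied.
This |C| is below the Plotkin bound.


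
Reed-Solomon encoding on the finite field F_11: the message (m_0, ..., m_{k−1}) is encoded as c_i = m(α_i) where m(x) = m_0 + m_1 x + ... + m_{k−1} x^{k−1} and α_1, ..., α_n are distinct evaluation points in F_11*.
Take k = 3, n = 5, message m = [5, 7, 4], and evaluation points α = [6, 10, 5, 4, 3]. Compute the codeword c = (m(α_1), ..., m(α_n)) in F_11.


c = [4, 2, 8, 9, 7]

Message polynomial: m(x) = 5 + 7·x + 4·x^2 (mod 11).
For each evaluation point α_i, compute m(α_i) mod 11:
  α_1 = 6: Horner steps 4 → 9 → 4, so m(6) = 4.
  α_2 = 10: Horner steps 4 → 3 → 2, so m(10) = 2.
  α_3 = 5: Horner steps 4 → 5 → 8, so m(5) = 8.
  α_4 = 4: Horner steps 4 → 1 → 9, so m(4) = 9.
  α_5 = 3: Horner steps 4 → 8 → 7, so m(3) = 7.
Codeword c = [4, 2, 8, 9, 7] ∈ F_11^5.


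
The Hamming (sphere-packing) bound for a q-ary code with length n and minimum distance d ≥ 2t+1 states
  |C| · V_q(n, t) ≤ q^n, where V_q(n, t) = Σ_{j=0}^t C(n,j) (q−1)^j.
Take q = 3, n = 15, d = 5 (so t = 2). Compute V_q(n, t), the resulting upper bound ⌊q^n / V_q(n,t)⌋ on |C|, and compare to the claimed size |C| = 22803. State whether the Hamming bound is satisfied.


V_q(n, t) = 451, q^n = 14348907, Hamming bound = 31815, |C| = 22803 ≤ bound (satisfied).

Step 1: Compute V_q(n, t) = Σ_{j=0}^2 C(n, j) (q−1)^j.
  j = 0: C(15,0)·(2)^0 = 1·1 = 1.
  j = 1: C(15,1)·(2)^1 = 15·2 = 30.
  j = 2: C(15,2)·(2)^2 = 105·4 = 420.
  V_q(n, t) = 1 + 30 + 420 = 451.
Step 2: q^n = 3^15 = 14348907.
Step 3: Hamming bound ⌊q^n / V_q(n,t)⌋ = ⌊14348907/451⌋ = 31815.
Step 4: Compare |C| = 22803 to 31815: satisfied.
The claimed |C| lies below the Hamming bound.
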